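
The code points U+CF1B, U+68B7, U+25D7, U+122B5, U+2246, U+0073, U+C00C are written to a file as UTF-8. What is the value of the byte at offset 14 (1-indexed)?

1-indexed offset 14 is 0-indexed offset 13.
U+CF1B → 3-byte form EC BC 9B at offsets 0–2.
U+68B7 → 3-byte form E6 A2 B7 at offsets 3–5.
U+25D7 → 3-byte form E2 97 97 at offsets 6–8.
U+122B5 → 4-byte form F0 92 8A B5 at offsets 9–12.
U+2246 → 3-byte form E2 89 86 at offsets 13–15.
Offset 13 falls in char 5's range; it's byte 1 of E2 89 86 = 0xE2.

0xE2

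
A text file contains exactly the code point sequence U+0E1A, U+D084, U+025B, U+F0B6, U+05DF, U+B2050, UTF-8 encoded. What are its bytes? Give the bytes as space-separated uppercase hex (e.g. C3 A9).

U+0E1A: 3-byte form → E0 B8 9A.
U+D084: 3-byte form → ED 82 84.
U+025B: 2-byte form → C9 9B.
U+F0B6: 3-byte form → EF 82 B6.
U+05DF: 2-byte form → D7 9F.
U+B2050: 4-byte form → F2 B2 81 90.
Concatenated (17 bytes): E0 B8 9A ED 82 84 C9 9B EF 82 B6 D7 9F F2 B2 81 90.

E0 B8 9A ED 82 84 C9 9B EF 82 B6 D7 9F F2 B2 81 90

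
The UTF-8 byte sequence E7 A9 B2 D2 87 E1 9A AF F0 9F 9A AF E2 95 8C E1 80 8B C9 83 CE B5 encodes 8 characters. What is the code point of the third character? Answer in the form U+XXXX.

U+16AF

Offset 0: leading byte 0xE7 = 11100111 → 3-byte char #1 = E7 A9 B2.
Offset 3: leading byte 0xD2 = 11010010 → 2-byte char #2 = D2 87.
Offset 5: leading byte 0xE1 = 11100001 → 3-byte char #3 = E1 9A AF.
Leading byte 0xE1 = 11100001 matches 1110xxxx → 3-byte sequence.
Byte 1: 0xE1 = 11100001, payload 0001 (4 bits).
Byte 2: 0x9A = 10011010 (10xxxxxx ✓), payload 011010.
Byte 3: 0xAF = 10101111 (10xxxxxx ✓), payload 101111.
Concatenate: 0001011010101111 = 0x16AF (16 bits → U+16AF).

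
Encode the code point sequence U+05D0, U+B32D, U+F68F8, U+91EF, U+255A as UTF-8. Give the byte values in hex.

U+05D0: 2-byte form → D7 90.
U+B32D: 3-byte form → EB 8C AD.
U+F68F8: 4-byte form → F3 B6 A3 B8.
U+91EF: 3-byte form → E9 87 AF.
U+255A: 3-byte form → E2 95 9A.
Concatenated (15 bytes): D7 90 EB 8C AD F3 B6 A3 B8 E9 87 AF E2 95 9A.

D7 90 EB 8C AD F3 B6 A3 B8 E9 87 AF E2 95 9A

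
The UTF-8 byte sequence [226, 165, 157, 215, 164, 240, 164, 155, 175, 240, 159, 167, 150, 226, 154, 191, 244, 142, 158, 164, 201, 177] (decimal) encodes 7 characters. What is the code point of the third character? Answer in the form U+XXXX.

Offset 0: leading byte 0xE2 = 11100010 → 3-byte char #1 = E2 A5 9D.
Offset 3: leading byte 0xD7 = 11010111 → 2-byte char #2 = D7 A4.
Offset 5: leading byte 0xF0 = 11110000 → 4-byte char #3 = F0 A4 9B AF.
Leading byte 0xF0 = 11110000 matches 11110xxx → 4-byte sequence.
Byte 1: 0xF0 = 11110000, payload 000 (3 bits).
Byte 2: 0xA4 = 10100100 (10xxxxxx ✓), payload 100100.
Byte 3: 0x9B = 10011011 (10xxxxxx ✓), payload 011011.
Byte 4: 0xAF = 10101111 (10xxxxxx ✓), payload 101111.
Concatenate: 000100100011011101111 = 0x246EF (21 bits → U+246EF).

U+246EF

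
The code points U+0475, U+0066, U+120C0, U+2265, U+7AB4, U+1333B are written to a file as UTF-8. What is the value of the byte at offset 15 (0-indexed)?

0x8C

U+0475 → 2-byte form D1 B5 at offsets 0–1.
U+0066 → 1-byte form 66 at offsets 2–2.
U+120C0 → 4-byte form F0 92 83 80 at offsets 3–6.
U+2265 → 3-byte form E2 89 A5 at offsets 7–9.
U+7AB4 → 3-byte form E7 AA B4 at offsets 10–12.
U+1333B → 4-byte form F0 93 8C BB at offsets 13–16.
Offset 15 falls in char 6's range; it's byte 3 of F0 93 8C BB = 0x8C.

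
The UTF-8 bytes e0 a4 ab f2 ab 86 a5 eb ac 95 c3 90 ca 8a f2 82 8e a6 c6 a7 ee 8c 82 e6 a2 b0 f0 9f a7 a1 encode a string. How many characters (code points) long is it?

Byte at offset 0: 0xE0 = 11100000 → 3-byte char (#1). Advance 3.
Byte at offset 3: 0xF2 = 11110010 → 4-byte char (#2). Advance 4.
Byte at offset 7: 0xEB = 11101011 → 3-byte char (#3). Advance 3.
Byte at offset 10: 0xC3 = 11000011 → 2-byte char (#4). Advance 2.
Byte at offset 12: 0xCA = 11001010 → 2-byte char (#5). Advance 2.
Byte at offset 14: 0xF2 = 11110010 → 4-byte char (#6). Advance 4.
Byte at offset 18: 0xC6 = 11000110 → 2-byte char (#7). Advance 2.
Byte at offset 20: 0xEE = 11101110 → 3-byte char (#8). Advance 3.
Byte at offset 23: 0xE6 = 11100110 → 3-byte char (#9). Advance 3.
Byte at offset 26: 0xF0 = 11110000 → 4-byte char (#10). Advance 4.
Reached end at offset 30 after 10 code points.

10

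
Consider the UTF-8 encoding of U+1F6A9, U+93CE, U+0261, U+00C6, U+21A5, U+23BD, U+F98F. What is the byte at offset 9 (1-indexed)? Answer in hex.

1-indexed offset 9 is 0-indexed offset 8.
U+1F6A9 → 4-byte form F0 9F 9A A9 at offsets 0–3.
U+93CE → 3-byte form E9 8F 8E at offsets 4–6.
U+0261 → 2-byte form C9 A1 at offsets 7–8.
Offset 8 falls in char 3's range; it's byte 2 of C9 A1 = 0xA1.

0xA1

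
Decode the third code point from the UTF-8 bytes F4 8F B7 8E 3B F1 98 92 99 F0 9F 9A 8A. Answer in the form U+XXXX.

Offset 0: leading byte 0xF4 = 11110100 → 4-byte char #1 = F4 8F B7 8E.
Offset 4: leading byte 0x3B = 00111011 → 1-byte char #2 = 3B.
Offset 5: leading byte 0xF1 = 11110001 → 4-byte char #3 = F1 98 92 99.
Leading byte 0xF1 = 11110001 matches 11110xxx → 4-byte sequence.
Byte 1: 0xF1 = 11110001, payload 001 (3 bits).
Byte 2: 0x98 = 10011000 (10xxxxxx ✓), payload 011000.
Byte 3: 0x92 = 10010010 (10xxxxxx ✓), payload 010010.
Byte 4: 0x99 = 10011001 (10xxxxxx ✓), payload 011001.
Concatenate: 001011000010010011001 = 0x58499 (21 bits → U+58499).

U+58499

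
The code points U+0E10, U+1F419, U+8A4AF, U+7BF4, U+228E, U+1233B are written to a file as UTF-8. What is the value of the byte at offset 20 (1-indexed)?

1-indexed offset 20 is 0-indexed offset 19.
U+0E10 → 3-byte form E0 B8 90 at offsets 0–2.
U+1F419 → 4-byte form F0 9F 90 99 at offsets 3–6.
U+8A4AF → 4-byte form F2 8A 92 AF at offsets 7–10.
U+7BF4 → 3-byte form E7 AF B4 at offsets 11–13.
U+228E → 3-byte form E2 8A 8E at offsets 14–16.
U+1233B → 4-byte form F0 92 8C BB at offsets 17–20.
Offset 19 falls in char 6's range; it's byte 3 of F0 92 8C BB = 0x8C.

0x8C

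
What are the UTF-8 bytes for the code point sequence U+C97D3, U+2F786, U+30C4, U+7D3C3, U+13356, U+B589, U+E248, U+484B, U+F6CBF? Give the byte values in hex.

F3 89 9F 93 F0 AF 9E 86 E3 83 84 F1 BD 8F 83 F0 93 8D 96 EB 96 89 EE 89 88 E4 A1 8B F3 B6 B2 BF

U+C97D3: 4-byte form → F3 89 9F 93.
U+2F786: 4-byte form → F0 AF 9E 86.
U+30C4: 3-byte form → E3 83 84.
U+7D3C3: 4-byte form → F1 BD 8F 83.
U+13356: 4-byte form → F0 93 8D 96.
U+B589: 3-byte form → EB 96 89.
U+E248: 3-byte form → EE 89 88.
U+484B: 3-byte form → E4 A1 8B.
U+F6CBF: 4-byte form → F3 B6 B2 BF.
Concatenated (32 bytes): F3 89 9F 93 F0 AF 9E 86 E3 83 84 F1 BD 8F 83 F0 93 8D 96 EB 96 89 EE 89 88 E4 A1 8B F3 B6 B2 BF.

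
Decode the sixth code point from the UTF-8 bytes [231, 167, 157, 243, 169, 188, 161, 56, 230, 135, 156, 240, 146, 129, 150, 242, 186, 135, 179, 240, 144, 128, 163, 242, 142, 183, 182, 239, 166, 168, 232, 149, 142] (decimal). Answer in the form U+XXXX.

U+BA1F3

Offset 0: leading byte 0xE7 = 11100111 → 3-byte char #1 = E7 A7 9D.
Offset 3: leading byte 0xF3 = 11110011 → 4-byte char #2 = F3 A9 BC A1.
Offset 7: leading byte 0x38 = 00111000 → 1-byte char #3 = 38.
Offset 8: leading byte 0xE6 = 11100110 → 3-byte char #4 = E6 87 9C.
Offset 11: leading byte 0xF0 = 11110000 → 4-byte char #5 = F0 92 81 96.
Offset 15: leading byte 0xF2 = 11110010 → 4-byte char #6 = F2 BA 87 B3.
Leading byte 0xF2 = 11110010 matches 11110xxx → 4-byte sequence.
Byte 1: 0xF2 = 11110010, payload 010 (3 bits).
Byte 2: 0xBA = 10111010 (10xxxxxx ✓), payload 111010.
Byte 3: 0x87 = 10000111 (10xxxxxx ✓), payload 000111.
Byte 4: 0xB3 = 10110011 (10xxxxxx ✓), payload 110011.
Concatenate: 010111010000111110011 = 0xBA1F3 (21 bits → U+BA1F3).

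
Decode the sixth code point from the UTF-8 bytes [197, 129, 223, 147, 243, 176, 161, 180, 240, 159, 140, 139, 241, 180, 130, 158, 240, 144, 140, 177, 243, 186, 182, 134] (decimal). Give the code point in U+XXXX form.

Offset 0: leading byte 0xC5 = 11000101 → 2-byte char #1 = C5 81.
Offset 2: leading byte 0xDF = 11011111 → 2-byte char #2 = DF 93.
Offset 4: leading byte 0xF3 = 11110011 → 4-byte char #3 = F3 B0 A1 B4.
Offset 8: leading byte 0xF0 = 11110000 → 4-byte char #4 = F0 9F 8C 8B.
Offset 12: leading byte 0xF1 = 11110001 → 4-byte char #5 = F1 B4 82 9E.
Offset 16: leading byte 0xF0 = 11110000 → 4-byte char #6 = F0 90 8C B1.
Leading byte 0xF0 = 11110000 matches 11110xxx → 4-byte sequence.
Byte 1: 0xF0 = 11110000, payload 000 (3 bits).
Byte 2: 0x90 = 10010000 (10xxxxxx ✓), payload 010000.
Byte 3: 0x8C = 10001100 (10xxxxxx ✓), payload 001100.
Byte 4: 0xB1 = 10110001 (10xxxxxx ✓), payload 110001.
Concatenate: 000010000001100110001 = 0x10331 (21 bits → U+10331).

U+10331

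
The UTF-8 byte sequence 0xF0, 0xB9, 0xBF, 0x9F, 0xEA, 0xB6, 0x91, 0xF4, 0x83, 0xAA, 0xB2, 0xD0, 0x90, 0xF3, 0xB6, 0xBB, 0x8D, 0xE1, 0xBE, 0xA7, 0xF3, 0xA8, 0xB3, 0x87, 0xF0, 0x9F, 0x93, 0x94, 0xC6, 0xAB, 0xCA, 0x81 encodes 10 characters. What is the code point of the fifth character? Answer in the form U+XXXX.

Offset 0: leading byte 0xF0 = 11110000 → 4-byte char #1 = F0 B9 BF 9F.
Offset 4: leading byte 0xEA = 11101010 → 3-byte char #2 = EA B6 91.
Offset 7: leading byte 0xF4 = 11110100 → 4-byte char #3 = F4 83 AA B2.
Offset 11: leading byte 0xD0 = 11010000 → 2-byte char #4 = D0 90.
Offset 13: leading byte 0xF3 = 11110011 → 4-byte char #5 = F3 B6 BB 8D.
Leading byte 0xF3 = 11110011 matches 11110xxx → 4-byte sequence.
Byte 1: 0xF3 = 11110011, payload 011 (3 bits).
Byte 2: 0xB6 = 10110110 (10xxxxxx ✓), payload 110110.
Byte 3: 0xBB = 10111011 (10xxxxxx ✓), payload 111011.
Byte 4: 0x8D = 10001101 (10xxxxxx ✓), payload 001101.
Concatenate: 011110110111011001101 = 0xF6ECD (21 bits → U+F6ECD).

U+F6ECD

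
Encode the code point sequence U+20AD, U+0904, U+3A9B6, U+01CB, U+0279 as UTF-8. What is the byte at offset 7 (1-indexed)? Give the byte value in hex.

0xF0

1-indexed offset 7 is 0-indexed offset 6.
U+20AD → 3-byte form E2 82 AD at offsets 0–2.
U+0904 → 3-byte form E0 A4 84 at offsets 3–5.
U+3A9B6 → 4-byte form F0 BA A6 B6 at offsets 6–9.
Offset 6 falls in char 3's range; it's byte 1 of F0 BA A6 B6 = 0xF0.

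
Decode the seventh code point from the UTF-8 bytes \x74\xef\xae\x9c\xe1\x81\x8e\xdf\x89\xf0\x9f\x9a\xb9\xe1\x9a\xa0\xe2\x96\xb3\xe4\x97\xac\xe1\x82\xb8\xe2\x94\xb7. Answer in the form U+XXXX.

U+25B3

Offset 0: leading byte 0x74 = 01110100 → 1-byte char #1 = 74.
Offset 1: leading byte 0xEF = 11101111 → 3-byte char #2 = EF AE 9C.
Offset 4: leading byte 0xE1 = 11100001 → 3-byte char #3 = E1 81 8E.
Offset 7: leading byte 0xDF = 11011111 → 2-byte char #4 = DF 89.
Offset 9: leading byte 0xF0 = 11110000 → 4-byte char #5 = F0 9F 9A B9.
Offset 13: leading byte 0xE1 = 11100001 → 3-byte char #6 = E1 9A A0.
Offset 16: leading byte 0xE2 = 11100010 → 3-byte char #7 = E2 96 B3.
Leading byte 0xE2 = 11100010 matches 1110xxxx → 3-byte sequence.
Byte 1: 0xE2 = 11100010, payload 0010 (4 bits).
Byte 2: 0x96 = 10010110 (10xxxxxx ✓), payload 010110.
Byte 3: 0xB3 = 10110011 (10xxxxxx ✓), payload 110011.
Concatenate: 0010010110110011 = 0x25B3 (16 bits → U+25B3).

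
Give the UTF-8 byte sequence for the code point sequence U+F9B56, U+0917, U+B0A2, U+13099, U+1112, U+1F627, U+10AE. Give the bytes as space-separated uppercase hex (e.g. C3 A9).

F3 B9 AD 96 E0 A4 97 EB 82 A2 F0 93 82 99 E1 84 92 F0 9F 98 A7 E1 82 AE

U+F9B56: 4-byte form → F3 B9 AD 96.
U+0917: 3-byte form → E0 A4 97.
U+B0A2: 3-byte form → EB 82 A2.
U+13099: 4-byte form → F0 93 82 99.
U+1112: 3-byte form → E1 84 92.
U+1F627: 4-byte form → F0 9F 98 A7.
U+10AE: 3-byte form → E1 82 AE.
Concatenated (24 bytes): F3 B9 AD 96 E0 A4 97 EB 82 A2 F0 93 82 99 E1 84 92 F0 9F 98 A7 E1 82 AE.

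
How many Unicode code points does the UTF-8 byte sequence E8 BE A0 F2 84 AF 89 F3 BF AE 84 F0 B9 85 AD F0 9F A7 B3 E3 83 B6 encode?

Byte at offset 0: 0xE8 = 11101000 → 3-byte char (#1). Advance 3.
Byte at offset 3: 0xF2 = 11110010 → 4-byte char (#2). Advance 4.
Byte at offset 7: 0xF3 = 11110011 → 4-byte char (#3). Advance 4.
Byte at offset 11: 0xF0 = 11110000 → 4-byte char (#4). Advance 4.
Byte at offset 15: 0xF0 = 11110000 → 4-byte char (#5). Advance 4.
Byte at offset 19: 0xE3 = 11100011 → 3-byte char (#6). Advance 3.
Reached end at offset 22 after 6 code points.

6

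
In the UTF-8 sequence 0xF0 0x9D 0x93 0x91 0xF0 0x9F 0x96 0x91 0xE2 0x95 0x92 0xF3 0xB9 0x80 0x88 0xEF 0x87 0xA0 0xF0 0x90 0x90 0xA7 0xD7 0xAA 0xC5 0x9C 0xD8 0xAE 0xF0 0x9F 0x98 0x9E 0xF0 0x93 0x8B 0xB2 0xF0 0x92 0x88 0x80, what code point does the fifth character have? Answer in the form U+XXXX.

Offset 0: leading byte 0xF0 = 11110000 → 4-byte char #1 = F0 9D 93 91.
Offset 4: leading byte 0xF0 = 11110000 → 4-byte char #2 = F0 9F 96 91.
Offset 8: leading byte 0xE2 = 11100010 → 3-byte char #3 = E2 95 92.
Offset 11: leading byte 0xF3 = 11110011 → 4-byte char #4 = F3 B9 80 88.
Offset 15: leading byte 0xEF = 11101111 → 3-byte char #5 = EF 87 A0.
Leading byte 0xEF = 11101111 matches 1110xxxx → 3-byte sequence.
Byte 1: 0xEF = 11101111, payload 1111 (4 bits).
Byte 2: 0x87 = 10000111 (10xxxxxx ✓), payload 000111.
Byte 3: 0xA0 = 10100000 (10xxxxxx ✓), payload 100000.
Concatenate: 1111000111100000 = 0xF1E0 (16 bits → U+F1E0).

U+F1E0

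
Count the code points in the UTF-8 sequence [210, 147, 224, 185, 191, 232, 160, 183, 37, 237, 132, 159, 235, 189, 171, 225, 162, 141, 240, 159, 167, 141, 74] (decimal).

9

Byte at offset 0: 0xD2 = 11010010 → 2-byte char (#1). Advance 2.
Byte at offset 2: 0xE0 = 11100000 → 3-byte char (#2). Advance 3.
Byte at offset 5: 0xE8 = 11101000 → 3-byte char (#3). Advance 3.
Byte at offset 8: 0x25 = 00100101 → 1-byte char (#4). Advance 1.
Byte at offset 9: 0xED = 11101101 → 3-byte char (#5). Advance 3.
Byte at offset 12: 0xEB = 11101011 → 3-byte char (#6). Advance 3.
Byte at offset 15: 0xE1 = 11100001 → 3-byte char (#7). Advance 3.
Byte at offset 18: 0xF0 = 11110000 → 4-byte char (#8). Advance 4.
Byte at offset 22: 0x4A = 01001010 → 1-byte char (#9). Advance 1.
Reached end at offset 23 after 9 code points.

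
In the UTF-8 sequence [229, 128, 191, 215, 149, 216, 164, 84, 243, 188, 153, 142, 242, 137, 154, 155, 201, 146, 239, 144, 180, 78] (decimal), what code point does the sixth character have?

Offset 0: leading byte 0xE5 = 11100101 → 3-byte char #1 = E5 80 BF.
Offset 3: leading byte 0xD7 = 11010111 → 2-byte char #2 = D7 95.
Offset 5: leading byte 0xD8 = 11011000 → 2-byte char #3 = D8 A4.
Offset 7: leading byte 0x54 = 01010100 → 1-byte char #4 = 54.
Offset 8: leading byte 0xF3 = 11110011 → 4-byte char #5 = F3 BC 99 8E.
Offset 12: leading byte 0xF2 = 11110010 → 4-byte char #6 = F2 89 9A 9B.
Leading byte 0xF2 = 11110010 matches 11110xxx → 4-byte sequence.
Byte 1: 0xF2 = 11110010, payload 010 (3 bits).
Byte 2: 0x89 = 10001001 (10xxxxxx ✓), payload 001001.
Byte 3: 0x9A = 10011010 (10xxxxxx ✓), payload 011010.
Byte 4: 0x9B = 10011011 (10xxxxxx ✓), payload 011011.
Concatenate: 010001001011010011011 = 0x8969B (21 bits → U+8969B).

U+8969B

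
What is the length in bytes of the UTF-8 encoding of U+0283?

2

U+0283 = 0x283. UTF-8 uses 1 byte below 0x80, 2 below 0x800, 3 below 0x10000, 4 up to 0x10FFFF. 0x283 is in U+0080–U+07FF → 2 bytes.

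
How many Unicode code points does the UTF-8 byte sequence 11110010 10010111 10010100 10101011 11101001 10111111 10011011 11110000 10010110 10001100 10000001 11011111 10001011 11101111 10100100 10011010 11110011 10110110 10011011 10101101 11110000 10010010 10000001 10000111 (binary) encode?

7

Byte at offset 0: 0xF2 = 11110010 → 4-byte char (#1). Advance 4.
Byte at offset 4: 0xE9 = 11101001 → 3-byte char (#2). Advance 3.
Byte at offset 7: 0xF0 = 11110000 → 4-byte char (#3). Advance 4.
Byte at offset 11: 0xDF = 11011111 → 2-byte char (#4). Advance 2.
Byte at offset 13: 0xEF = 11101111 → 3-byte char (#5). Advance 3.
Byte at offset 16: 0xF3 = 11110011 → 4-byte char (#6). Advance 4.
Byte at offset 20: 0xF0 = 11110000 → 4-byte char (#7). Advance 4.
Reached end at offset 24 after 7 code points.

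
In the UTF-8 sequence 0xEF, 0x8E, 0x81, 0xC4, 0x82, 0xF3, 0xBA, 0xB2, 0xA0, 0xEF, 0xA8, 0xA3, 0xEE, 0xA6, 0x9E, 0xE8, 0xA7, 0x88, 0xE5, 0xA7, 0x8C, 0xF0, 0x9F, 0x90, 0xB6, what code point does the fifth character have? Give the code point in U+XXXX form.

U+E99E

Offset 0: leading byte 0xEF = 11101111 → 3-byte char #1 = EF 8E 81.
Offset 3: leading byte 0xC4 = 11000100 → 2-byte char #2 = C4 82.
Offset 5: leading byte 0xF3 = 11110011 → 4-byte char #3 = F3 BA B2 A0.
Offset 9: leading byte 0xEF = 11101111 → 3-byte char #4 = EF A8 A3.
Offset 12: leading byte 0xEE = 11101110 → 3-byte char #5 = EE A6 9E.
Leading byte 0xEE = 11101110 matches 1110xxxx → 3-byte sequence.
Byte 1: 0xEE = 11101110, payload 1110 (4 bits).
Byte 2: 0xA6 = 10100110 (10xxxxxx ✓), payload 100110.
Byte 3: 0x9E = 10011110 (10xxxxxx ✓), payload 011110.
Concatenate: 1110100110011110 = 0xE99E (16 bits → U+E99E).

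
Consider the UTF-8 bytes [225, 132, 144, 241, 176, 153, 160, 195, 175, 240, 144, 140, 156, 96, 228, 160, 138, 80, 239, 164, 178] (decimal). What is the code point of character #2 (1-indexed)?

Offset 0: leading byte 0xE1 = 11100001 → 3-byte char #1 = E1 84 90.
Offset 3: leading byte 0xF1 = 11110001 → 4-byte char #2 = F1 B0 99 A0.
Leading byte 0xF1 = 11110001 matches 11110xxx → 4-byte sequence.
Byte 1: 0xF1 = 11110001, payload 001 (3 bits).
Byte 2: 0xB0 = 10110000 (10xxxxxx ✓), payload 110000.
Byte 3: 0x99 = 10011001 (10xxxxxx ✓), payload 011001.
Byte 4: 0xA0 = 10100000 (10xxxxxx ✓), payload 100000.
Concatenate: 001110000011001100000 = 0x70660 (21 bits → U+70660).

U+70660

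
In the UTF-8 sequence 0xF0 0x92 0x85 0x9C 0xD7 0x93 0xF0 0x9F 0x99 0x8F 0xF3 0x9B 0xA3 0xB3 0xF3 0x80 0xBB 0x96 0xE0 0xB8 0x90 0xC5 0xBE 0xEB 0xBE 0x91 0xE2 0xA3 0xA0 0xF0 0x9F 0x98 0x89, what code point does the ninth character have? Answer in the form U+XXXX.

U+28E0

Offset 0: leading byte 0xF0 = 11110000 → 4-byte char #1 = F0 92 85 9C.
Offset 4: leading byte 0xD7 = 11010111 → 2-byte char #2 = D7 93.
Offset 6: leading byte 0xF0 = 11110000 → 4-byte char #3 = F0 9F 99 8F.
Offset 10: leading byte 0xF3 = 11110011 → 4-byte char #4 = F3 9B A3 B3.
Offset 14: leading byte 0xF3 = 11110011 → 4-byte char #5 = F3 80 BB 96.
Offset 18: leading byte 0xE0 = 11100000 → 3-byte char #6 = E0 B8 90.
Offset 21: leading byte 0xC5 = 11000101 → 2-byte char #7 = C5 BE.
Offset 23: leading byte 0xEB = 11101011 → 3-byte char #8 = EB BE 91.
Offset 26: leading byte 0xE2 = 11100010 → 3-byte char #9 = E2 A3 A0.
Leading byte 0xE2 = 11100010 matches 1110xxxx → 3-byte sequence.
Byte 1: 0xE2 = 11100010, payload 0010 (4 bits).
Byte 2: 0xA3 = 10100011 (10xxxxxx ✓), payload 100011.
Byte 3: 0xA0 = 10100000 (10xxxxxx ✓), payload 100000.
Concatenate: 0010100011100000 = 0x28E0 (16 bits → U+28E0).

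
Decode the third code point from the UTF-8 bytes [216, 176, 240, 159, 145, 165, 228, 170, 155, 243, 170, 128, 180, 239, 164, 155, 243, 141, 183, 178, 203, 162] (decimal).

U+4A9B

Offset 0: leading byte 0xD8 = 11011000 → 2-byte char #1 = D8 B0.
Offset 2: leading byte 0xF0 = 11110000 → 4-byte char #2 = F0 9F 91 A5.
Offset 6: leading byte 0xE4 = 11100100 → 3-byte char #3 = E4 AA 9B.
Leading byte 0xE4 = 11100100 matches 1110xxxx → 3-byte sequence.
Byte 1: 0xE4 = 11100100, payload 0100 (4 bits).
Byte 2: 0xAA = 10101010 (10xxxxxx ✓), payload 101010.
Byte 3: 0x9B = 10011011 (10xxxxxx ✓), payload 011011.
Concatenate: 0100101010011011 = 0x4A9B (16 bits → U+4A9B).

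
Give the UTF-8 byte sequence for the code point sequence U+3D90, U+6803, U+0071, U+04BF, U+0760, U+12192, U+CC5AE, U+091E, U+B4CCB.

U+3D90: 3-byte form → E3 B6 90.
U+6803: 3-byte form → E6 A0 83.
U+0071: 1-byte form → 71.
U+04BF: 2-byte form → D2 BF.
U+0760: 2-byte form → DD A0.
U+12192: 4-byte form → F0 92 86 92.
U+CC5AE: 4-byte form → F3 8C 96 AE.
U+091E: 3-byte form → E0 A4 9E.
U+B4CCB: 4-byte form → F2 B4 B3 8B.
Concatenated (26 bytes): E3 B6 90 E6 A0 83 71 D2 BF DD A0 F0 92 86 92 F3 8C 96 AE E0 A4 9E F2 B4 B3 8B.

E3 B6 90 E6 A0 83 71 D2 BF DD A0 F0 92 86 92 F3 8C 96 AE E0 A4 9E F2 B4 B3 8B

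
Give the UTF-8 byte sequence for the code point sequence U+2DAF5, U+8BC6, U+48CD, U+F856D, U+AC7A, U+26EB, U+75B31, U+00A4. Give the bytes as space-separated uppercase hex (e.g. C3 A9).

F0 AD AB B5 E8 AF 86 E4 A3 8D F3 B8 95 AD EA B1 BA E2 9B AB F1 B5 AC B1 C2 A4

U+2DAF5: 4-byte form → F0 AD AB B5.
U+8BC6: 3-byte form → E8 AF 86.
U+48CD: 3-byte form → E4 A3 8D.
U+F856D: 4-byte form → F3 B8 95 AD.
U+AC7A: 3-byte form → EA B1 BA.
U+26EB: 3-byte form → E2 9B AB.
U+75B31: 4-byte form → F1 B5 AC B1.
U+00A4: 2-byte form → C2 A4.
Concatenated (26 bytes): F0 AD AB B5 E8 AF 86 E4 A3 8D F3 B8 95 AD EA B1 BA E2 9B AB F1 B5 AC B1 C2 A4.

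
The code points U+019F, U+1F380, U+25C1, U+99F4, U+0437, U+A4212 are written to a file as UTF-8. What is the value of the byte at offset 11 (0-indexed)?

0xB4

U+019F → 2-byte form C6 9F at offsets 0–1.
U+1F380 → 4-byte form F0 9F 8E 80 at offsets 2–5.
U+25C1 → 3-byte form E2 97 81 at offsets 6–8.
U+99F4 → 3-byte form E9 A7 B4 at offsets 9–11.
Offset 11 falls in char 4's range; it's byte 3 of E9 A7 B4 = 0xB4.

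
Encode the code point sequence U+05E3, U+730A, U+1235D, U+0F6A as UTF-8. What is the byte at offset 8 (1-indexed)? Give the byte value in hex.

0x8D

1-indexed offset 8 is 0-indexed offset 7.
U+05E3 → 2-byte form D7 A3 at offsets 0–1.
U+730A → 3-byte form E7 8C 8A at offsets 2–4.
U+1235D → 4-byte form F0 92 8D 9D at offsets 5–8.
Offset 7 falls in char 3's range; it's byte 3 of F0 92 8D 9D = 0x8D.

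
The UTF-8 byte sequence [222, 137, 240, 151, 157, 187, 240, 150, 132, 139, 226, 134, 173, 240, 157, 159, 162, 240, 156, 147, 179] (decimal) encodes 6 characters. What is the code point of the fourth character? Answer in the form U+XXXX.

Offset 0: leading byte 0xDE = 11011110 → 2-byte char #1 = DE 89.
Offset 2: leading byte 0xF0 = 11110000 → 4-byte char #2 = F0 97 9D BB.
Offset 6: leading byte 0xF0 = 11110000 → 4-byte char #3 = F0 96 84 8B.
Offset 10: leading byte 0xE2 = 11100010 → 3-byte char #4 = E2 86 AD.
Leading byte 0xE2 = 11100010 matches 1110xxxx → 3-byte sequence.
Byte 1: 0xE2 = 11100010, payload 0010 (4 bits).
Byte 2: 0x86 = 10000110 (10xxxxxx ✓), payload 000110.
Byte 3: 0xAD = 10101101 (10xxxxxx ✓), payload 101101.
Concatenate: 0010000110101101 = 0x21AD (16 bits → U+21AD).

U+21AD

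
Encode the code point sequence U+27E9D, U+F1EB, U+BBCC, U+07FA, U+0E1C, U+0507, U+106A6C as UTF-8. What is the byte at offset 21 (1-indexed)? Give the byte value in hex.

1-indexed offset 21 is 0-indexed offset 20.
U+27E9D → 4-byte form F0 A7 BA 9D at offsets 0–3.
U+F1EB → 3-byte form EF 87 AB at offsets 4–6.
U+BBCC → 3-byte form EB AF 8C at offsets 7–9.
U+07FA → 2-byte form DF BA at offsets 10–11.
U+0E1C → 3-byte form E0 B8 9C at offsets 12–14.
U+0507 → 2-byte form D4 87 at offsets 15–16.
U+106A6C → 4-byte form F4 86 A9 AC at offsets 17–20.
Offset 20 falls in char 7's range; it's byte 4 of F4 86 A9 AC = 0xAC.

0xAC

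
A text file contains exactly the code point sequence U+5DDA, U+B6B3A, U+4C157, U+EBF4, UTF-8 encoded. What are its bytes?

E5 B7 9A F2 B6 AC BA F1 8C 85 97 EE AF B4

U+5DDA: 3-byte form → E5 B7 9A.
U+B6B3A: 4-byte form → F2 B6 AC BA.
U+4C157: 4-byte form → F1 8C 85 97.
U+EBF4: 3-byte form → EE AF B4.
Concatenated (14 bytes): E5 B7 9A F2 B6 AC BA F1 8C 85 97 EE AF B4.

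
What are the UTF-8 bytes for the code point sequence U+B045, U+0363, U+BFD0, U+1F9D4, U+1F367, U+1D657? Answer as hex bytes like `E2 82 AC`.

U+B045: 3-byte form → EB 81 85.
U+0363: 2-byte form → CD A3.
U+BFD0: 3-byte form → EB BF 90.
U+1F9D4: 4-byte form → F0 9F A7 94.
U+1F367: 4-byte form → F0 9F 8D A7.
U+1D657: 4-byte form → F0 9D 99 97.
Concatenated (20 bytes): EB 81 85 CD A3 EB BF 90 F0 9F A7 94 F0 9F 8D A7 F0 9D 99 97.

EB 81 85 CD A3 EB BF 90 F0 9F A7 94 F0 9F 8D A7 F0 9D 99 97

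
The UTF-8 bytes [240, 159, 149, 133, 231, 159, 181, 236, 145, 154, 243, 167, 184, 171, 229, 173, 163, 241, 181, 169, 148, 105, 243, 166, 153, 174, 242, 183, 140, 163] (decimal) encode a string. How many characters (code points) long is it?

9

Byte at offset 0: 0xF0 = 11110000 → 4-byte char (#1). Advance 4.
Byte at offset 4: 0xE7 = 11100111 → 3-byte char (#2). Advance 3.
Byte at offset 7: 0xEC = 11101100 → 3-byte char (#3). Advance 3.
Byte at offset 10: 0xF3 = 11110011 → 4-byte char (#4). Advance 4.
Byte at offset 14: 0xE5 = 11100101 → 3-byte char (#5). Advance 3.
Byte at offset 17: 0xF1 = 11110001 → 4-byte char (#6). Advance 4.
Byte at offset 21: 0x69 = 01101001 → 1-byte char (#7). Advance 1.
Byte at offset 22: 0xF3 = 11110011 → 4-byte char (#8). Advance 4.
Byte at offset 26: 0xF2 = 11110010 → 4-byte char (#9). Advance 4.
Reached end at offset 30 after 9 code points.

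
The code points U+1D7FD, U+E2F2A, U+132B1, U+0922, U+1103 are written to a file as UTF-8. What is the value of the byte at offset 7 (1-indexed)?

1-indexed offset 7 is 0-indexed offset 6.
U+1D7FD → 4-byte form F0 9D 9F BD at offsets 0–3.
U+E2F2A → 4-byte form F3 A2 BC AA at offsets 4–7.
Offset 6 falls in char 2's range; it's byte 3 of F3 A2 BC AA = 0xBC.

0xBC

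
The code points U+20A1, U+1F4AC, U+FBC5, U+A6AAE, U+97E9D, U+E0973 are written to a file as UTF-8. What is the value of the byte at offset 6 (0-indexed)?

U+20A1 → 3-byte form E2 82 A1 at offsets 0–2.
U+1F4AC → 4-byte form F0 9F 92 AC at offsets 3–6.
Offset 6 falls in char 2's range; it's byte 4 of F0 9F 92 AC = 0xAC.

0xAC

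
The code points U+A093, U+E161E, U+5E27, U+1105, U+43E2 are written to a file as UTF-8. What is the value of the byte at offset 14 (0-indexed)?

U+A093 → 3-byte form EA 82 93 at offsets 0–2.
U+E161E → 4-byte form F3 A1 98 9E at offsets 3–6.
U+5E27 → 3-byte form E5 B8 A7 at offsets 7–9.
U+1105 → 3-byte form E1 84 85 at offsets 10–12.
U+43E2 → 3-byte form E4 8F A2 at offsets 13–15.
Offset 14 falls in char 5's range; it's byte 2 of E4 8F A2 = 0x8F.

0x8F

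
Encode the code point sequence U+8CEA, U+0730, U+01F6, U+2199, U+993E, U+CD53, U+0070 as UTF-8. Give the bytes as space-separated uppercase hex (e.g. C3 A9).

U+8CEA: 3-byte form → E8 B3 AA.
U+0730: 2-byte form → DC B0.
U+01F6: 2-byte form → C7 B6.
U+2199: 3-byte form → E2 86 99.
U+993E: 3-byte form → E9 A4 BE.
U+CD53: 3-byte form → EC B5 93.
U+0070: 1-byte form → 70.
Concatenated (17 bytes): E8 B3 AA DC B0 C7 B6 E2 86 99 E9 A4 BE EC B5 93 70.

E8 B3 AA DC B0 C7 B6 E2 86 99 E9 A4 BE EC B5 93 70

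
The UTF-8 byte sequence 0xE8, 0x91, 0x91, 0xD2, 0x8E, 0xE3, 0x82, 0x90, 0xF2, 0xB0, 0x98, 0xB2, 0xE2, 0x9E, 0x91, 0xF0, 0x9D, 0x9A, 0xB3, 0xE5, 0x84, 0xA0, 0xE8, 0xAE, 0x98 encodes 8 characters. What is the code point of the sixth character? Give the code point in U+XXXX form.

Offset 0: leading byte 0xE8 = 11101000 → 3-byte char #1 = E8 91 91.
Offset 3: leading byte 0xD2 = 11010010 → 2-byte char #2 = D2 8E.
Offset 5: leading byte 0xE3 = 11100011 → 3-byte char #3 = E3 82 90.
Offset 8: leading byte 0xF2 = 11110010 → 4-byte char #4 = F2 B0 98 B2.
Offset 12: leading byte 0xE2 = 11100010 → 3-byte char #5 = E2 9E 91.
Offset 15: leading byte 0xF0 = 11110000 → 4-byte char #6 = F0 9D 9A B3.
Leading byte 0xF0 = 11110000 matches 11110xxx → 4-byte sequence.
Byte 1: 0xF0 = 11110000, payload 000 (3 bits).
Byte 2: 0x9D = 10011101 (10xxxxxx ✓), payload 011101.
Byte 3: 0x9A = 10011010 (10xxxxxx ✓), payload 011010.
Byte 4: 0xB3 = 10110011 (10xxxxxx ✓), payload 110011.
Concatenate: 000011101011010110011 = 0x1D6B3 (21 bits → U+1D6B3).

U+1D6B3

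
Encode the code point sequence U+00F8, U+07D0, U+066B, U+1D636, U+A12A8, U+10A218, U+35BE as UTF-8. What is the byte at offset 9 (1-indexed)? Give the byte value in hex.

0x98

1-indexed offset 9 is 0-indexed offset 8.
U+00F8 → 2-byte form C3 B8 at offsets 0–1.
U+07D0 → 2-byte form DF 90 at offsets 2–3.
U+066B → 2-byte form D9 AB at offsets 4–5.
U+1D636 → 4-byte form F0 9D 98 B6 at offsets 6–9.
Offset 8 falls in char 4's range; it's byte 3 of F0 9D 98 B6 = 0x98.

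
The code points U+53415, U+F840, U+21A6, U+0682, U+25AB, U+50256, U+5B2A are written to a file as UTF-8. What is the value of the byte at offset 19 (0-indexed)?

0xE5

U+53415 → 4-byte form F1 93 90 95 at offsets 0–3.
U+F840 → 3-byte form EF A1 80 at offsets 4–6.
U+21A6 → 3-byte form E2 86 A6 at offsets 7–9.
U+0682 → 2-byte form DA 82 at offsets 10–11.
U+25AB → 3-byte form E2 96 AB at offsets 12–14.
U+50256 → 4-byte form F1 90 89 96 at offsets 15–18.
U+5B2A → 3-byte form E5 AC AA at offsets 19–21.
Offset 19 falls in char 7's range; it's byte 1 of E5 AC AA = 0xE5.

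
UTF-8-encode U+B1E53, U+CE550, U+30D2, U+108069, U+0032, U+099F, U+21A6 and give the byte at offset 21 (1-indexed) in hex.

1-indexed offset 21 is 0-indexed offset 20.
U+B1E53 → 4-byte form F2 B1 B9 93 at offsets 0–3.
U+CE550 → 4-byte form F3 8E 95 90 at offsets 4–7.
U+30D2 → 3-byte form E3 83 92 at offsets 8–10.
U+108069 → 4-byte form F4 88 81 A9 at offsets 11–14.
U+0032 → 1-byte form 32 at offsets 15–15.
U+099F → 3-byte form E0 A6 9F at offsets 16–18.
U+21A6 → 3-byte form E2 86 A6 at offsets 19–21.
Offset 20 falls in char 7's range; it's byte 2 of E2 86 A6 = 0x86.

0x86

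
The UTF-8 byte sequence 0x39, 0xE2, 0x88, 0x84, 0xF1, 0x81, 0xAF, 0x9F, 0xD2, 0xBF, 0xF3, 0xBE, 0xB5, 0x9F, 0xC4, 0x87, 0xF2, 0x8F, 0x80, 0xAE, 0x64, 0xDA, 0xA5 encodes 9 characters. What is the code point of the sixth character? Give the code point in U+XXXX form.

Offset 0: leading byte 0x39 = 00111001 → 1-byte char #1 = 39.
Offset 1: leading byte 0xE2 = 11100010 → 3-byte char #2 = E2 88 84.
Offset 4: leading byte 0xF1 = 11110001 → 4-byte char #3 = F1 81 AF 9F.
Offset 8: leading byte 0xD2 = 11010010 → 2-byte char #4 = D2 BF.
Offset 10: leading byte 0xF3 = 11110011 → 4-byte char #5 = F3 BE B5 9F.
Offset 14: leading byte 0xC4 = 11000100 → 2-byte char #6 = C4 87.
Leading byte 0xC4 = 11000100 matches 110xxxxx → 2-byte sequence.
Byte 1: 0xC4 = 11000100, payload 00100 (5 bits).
Byte 2: 0x87 = 10000111 (10xxxxxx ✓), payload 000111.
Concatenate: 00100000111 = 0x107 (11 bits → U+0107).

U+0107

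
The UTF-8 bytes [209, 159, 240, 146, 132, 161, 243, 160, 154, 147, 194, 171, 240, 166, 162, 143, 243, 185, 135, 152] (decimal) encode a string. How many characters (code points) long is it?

Byte at offset 0: 0xD1 = 11010001 → 2-byte char (#1). Advance 2.
Byte at offset 2: 0xF0 = 11110000 → 4-byte char (#2). Advance 4.
Byte at offset 6: 0xF3 = 11110011 → 4-byte char (#3). Advance 4.
Byte at offset 10: 0xC2 = 11000010 → 2-byte char (#4). Advance 2.
Byte at offset 12: 0xF0 = 11110000 → 4-byte char (#5). Advance 4.
Byte at offset 16: 0xF3 = 11110011 → 4-byte char (#6). Advance 4.
Reached end at offset 20 after 6 code points.

6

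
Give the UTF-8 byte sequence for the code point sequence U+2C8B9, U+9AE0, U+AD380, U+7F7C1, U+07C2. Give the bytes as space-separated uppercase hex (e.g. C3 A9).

U+2C8B9: 4-byte form → F0 AC A2 B9.
U+9AE0: 3-byte form → E9 AB A0.
U+AD380: 4-byte form → F2 AD 8E 80.
U+7F7C1: 4-byte form → F1 BF 9F 81.
U+07C2: 2-byte form → DF 82.
Concatenated (17 bytes): F0 AC A2 B9 E9 AB A0 F2 AD 8E 80 F1 BF 9F 81 DF 82.

F0 AC A2 B9 E9 AB A0 F2 AD 8E 80 F1 BF 9F 81 DF 82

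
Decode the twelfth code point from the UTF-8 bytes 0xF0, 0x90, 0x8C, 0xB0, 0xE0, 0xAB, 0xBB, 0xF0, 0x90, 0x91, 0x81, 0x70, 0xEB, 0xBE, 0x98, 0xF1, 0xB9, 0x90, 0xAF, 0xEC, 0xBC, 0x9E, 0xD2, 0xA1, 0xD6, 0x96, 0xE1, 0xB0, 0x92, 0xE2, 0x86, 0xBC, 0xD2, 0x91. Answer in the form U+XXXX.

U+0491

Offset 0: leading byte 0xF0 = 11110000 → 4-byte char #1 = F0 90 8C B0.
Offset 4: leading byte 0xE0 = 11100000 → 3-byte char #2 = E0 AB BB.
Offset 7: leading byte 0xF0 = 11110000 → 4-byte char #3 = F0 90 91 81.
Offset 11: leading byte 0x70 = 01110000 → 1-byte char #4 = 70.
Offset 12: leading byte 0xEB = 11101011 → 3-byte char #5 = EB BE 98.
Offset 15: leading byte 0xF1 = 11110001 → 4-byte char #6 = F1 B9 90 AF.
Offset 19: leading byte 0xEC = 11101100 → 3-byte char #7 = EC BC 9E.
Offset 22: leading byte 0xD2 = 11010010 → 2-byte char #8 = D2 A1.
Offset 24: leading byte 0xD6 = 11010110 → 2-byte char #9 = D6 96.
Offset 26: leading byte 0xE1 = 11100001 → 3-byte char #10 = E1 B0 92.
Offset 29: leading byte 0xE2 = 11100010 → 3-byte char #11 = E2 86 BC.
Offset 32: leading byte 0xD2 = 11010010 → 2-byte char #12 = D2 91.
Leading byte 0xD2 = 11010010 matches 110xxxxx → 2-byte sequence.
Byte 1: 0xD2 = 11010010, payload 10010 (5 bits).
Byte 2: 0x91 = 10010001 (10xxxxxx ✓), payload 010001.
Concatenate: 10010010001 = 0x491 (11 bits → U+0491).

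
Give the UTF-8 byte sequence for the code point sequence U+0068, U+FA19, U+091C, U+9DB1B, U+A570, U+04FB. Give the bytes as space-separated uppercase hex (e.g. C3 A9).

68 EF A8 99 E0 A4 9C F2 9D AC 9B EA 95 B0 D3 BB

U+0068: 1-byte form → 68.
U+FA19: 3-byte form → EF A8 99.
U+091C: 3-byte form → E0 A4 9C.
U+9DB1B: 4-byte form → F2 9D AC 9B.
U+A570: 3-byte form → EA 95 B0.
U+04FB: 2-byte form → D3 BB.
Concatenated (16 bytes): 68 EF A8 99 E0 A4 9C F2 9D AC 9B EA 95 B0 D3 BB.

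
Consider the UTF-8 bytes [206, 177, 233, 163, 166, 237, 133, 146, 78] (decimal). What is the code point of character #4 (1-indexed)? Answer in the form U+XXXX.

U+004E

Offset 0: leading byte 0xCE = 11001110 → 2-byte char #1 = CE B1.
Offset 2: leading byte 0xE9 = 11101001 → 3-byte char #2 = E9 A3 A6.
Offset 5: leading byte 0xED = 11101101 → 3-byte char #3 = ED 85 92.
Offset 8: leading byte 0x4E = 01001110 → 1-byte char #4 = 4E.
Leading byte 0x4E = 01001110 matches 0xxxxxxx → 1-byte sequence.
Byte 1: 0x4E = 01001110, payload 1001110 (7 bits).
Concatenate: 1001110 = 0x4E (7 bits → U+004E).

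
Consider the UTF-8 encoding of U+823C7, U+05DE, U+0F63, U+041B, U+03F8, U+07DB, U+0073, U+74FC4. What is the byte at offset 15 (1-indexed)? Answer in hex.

1-indexed offset 15 is 0-indexed offset 14.
U+823C7 → 4-byte form F2 82 8F 87 at offsets 0–3.
U+05DE → 2-byte form D7 9E at offsets 4–5.
U+0F63 → 3-byte form E0 BD A3 at offsets 6–8.
U+041B → 2-byte form D0 9B at offsets 9–10.
U+03F8 → 2-byte form CF B8 at offsets 11–12.
U+07DB → 2-byte form DF 9B at offsets 13–14.
Offset 14 falls in char 6's range; it's byte 2 of DF 9B = 0x9B.

0x9B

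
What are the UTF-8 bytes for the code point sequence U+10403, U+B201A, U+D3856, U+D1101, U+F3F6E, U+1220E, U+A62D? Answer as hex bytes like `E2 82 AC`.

F0 90 90 83 F2 B2 80 9A F3 93 A1 96 F3 91 84 81 F3 B3 BD AE F0 92 88 8E EA 98 AD

U+10403: 4-byte form → F0 90 90 83.
U+B201A: 4-byte form → F2 B2 80 9A.
U+D3856: 4-byte form → F3 93 A1 96.
U+D1101: 4-byte form → F3 91 84 81.
U+F3F6E: 4-byte form → F3 B3 BD AE.
U+1220E: 4-byte form → F0 92 88 8E.
U+A62D: 3-byte form → EA 98 AD.
Concatenated (27 bytes): F0 90 90 83 F2 B2 80 9A F3 93 A1 96 F3 91 84 81 F3 B3 BD AE F0 92 88 8E EA 98 AD.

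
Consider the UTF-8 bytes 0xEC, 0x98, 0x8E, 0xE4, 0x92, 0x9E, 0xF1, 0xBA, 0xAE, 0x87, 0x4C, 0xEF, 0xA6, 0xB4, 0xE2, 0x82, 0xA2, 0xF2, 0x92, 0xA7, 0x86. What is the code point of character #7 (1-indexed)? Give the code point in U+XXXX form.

Offset 0: leading byte 0xEC = 11101100 → 3-byte char #1 = EC 98 8E.
Offset 3: leading byte 0xE4 = 11100100 → 3-byte char #2 = E4 92 9E.
Offset 6: leading byte 0xF1 = 11110001 → 4-byte char #3 = F1 BA AE 87.
Offset 10: leading byte 0x4C = 01001100 → 1-byte char #4 = 4C.
Offset 11: leading byte 0xEF = 11101111 → 3-byte char #5 = EF A6 B4.
Offset 14: leading byte 0xE2 = 11100010 → 3-byte char #6 = E2 82 A2.
Offset 17: leading byte 0xF2 = 11110010 → 4-byte char #7 = F2 92 A7 86.
Leading byte 0xF2 = 11110010 matches 11110xxx → 4-byte sequence.
Byte 1: 0xF2 = 11110010, payload 010 (3 bits).
Byte 2: 0x92 = 10010010 (10xxxxxx ✓), payload 010010.
Byte 3: 0xA7 = 10100111 (10xxxxxx ✓), payload 100111.
Byte 4: 0x86 = 10000110 (10xxxxxx ✓), payload 000110.
Concatenate: 010010010100111000110 = 0x929C6 (21 bits → U+929C6).

U+929C6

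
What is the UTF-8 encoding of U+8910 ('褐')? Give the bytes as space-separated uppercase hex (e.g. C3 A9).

U+8910 = 0x8910 = 35088 decimal. In range U+0800–U+FFFF → 3-byte form: 1110xxxx 10xxxxxx 10xxxxxx.
Binary (16 bits): 1000100100010000.
Split 4+6+6: 1000 | 100100 | 010000.
Byte 1: 11101000 = 0xE8.
Byte 2: 10100100 = 0xA4.
Byte 3: 10010000 = 0x90.

E8 A4 90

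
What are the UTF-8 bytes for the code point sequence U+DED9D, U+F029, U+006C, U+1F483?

F3 9E B6 9D EF 80 A9 6C F0 9F 92 83

U+DED9D: 4-byte form → F3 9E B6 9D.
U+F029: 3-byte form → EF 80 A9.
U+006C: 1-byte form → 6C.
U+1F483: 4-byte form → F0 9F 92 83.
Concatenated (12 bytes): F3 9E B6 9D EF 80 A9 6C F0 9F 92 83.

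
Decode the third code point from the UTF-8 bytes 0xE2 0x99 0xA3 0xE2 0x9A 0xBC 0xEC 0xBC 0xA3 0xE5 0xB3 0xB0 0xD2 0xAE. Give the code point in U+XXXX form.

U+CF23

Offset 0: leading byte 0xE2 = 11100010 → 3-byte char #1 = E2 99 A3.
Offset 3: leading byte 0xE2 = 11100010 → 3-byte char #2 = E2 9A BC.
Offset 6: leading byte 0xEC = 11101100 → 3-byte char #3 = EC BC A3.
Leading byte 0xEC = 11101100 matches 1110xxxx → 3-byte sequence.
Byte 1: 0xEC = 11101100, payload 1100 (4 bits).
Byte 2: 0xBC = 10111100 (10xxxxxx ✓), payload 111100.
Byte 3: 0xA3 = 10100011 (10xxxxxx ✓), payload 100011.
Concatenate: 1100111100100011 = 0xCF23 (16 bits → U+CF23).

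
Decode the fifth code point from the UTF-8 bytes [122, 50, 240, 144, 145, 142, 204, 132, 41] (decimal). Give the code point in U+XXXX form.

U+0029

Offset 0: leading byte 0x7A = 01111010 → 1-byte char #1 = 7A.
Offset 1: leading byte 0x32 = 00110010 → 1-byte char #2 = 32.
Offset 2: leading byte 0xF0 = 11110000 → 4-byte char #3 = F0 90 91 8E.
Offset 6: leading byte 0xCC = 11001100 → 2-byte char #4 = CC 84.
Offset 8: leading byte 0x29 = 00101001 → 1-byte char #5 = 29.
Leading byte 0x29 = 00101001 matches 0xxxxxxx → 1-byte sequence.
Byte 1: 0x29 = 00101001, payload 0101001 (7 bits).
Concatenate: 0101001 = 0x29 (7 bits → U+0029).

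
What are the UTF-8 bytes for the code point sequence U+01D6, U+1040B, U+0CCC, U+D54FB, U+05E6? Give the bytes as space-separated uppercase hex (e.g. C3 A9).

U+01D6: 2-byte form → C7 96.
U+1040B: 4-byte form → F0 90 90 8B.
U+0CCC: 3-byte form → E0 B3 8C.
U+D54FB: 4-byte form → F3 95 93 BB.
U+05E6: 2-byte form → D7 A6.
Concatenated (15 bytes): C7 96 F0 90 90 8B E0 B3 8C F3 95 93 BB D7 A6.

C7 96 F0 90 90 8B E0 B3 8C F3 95 93 BB D7 A6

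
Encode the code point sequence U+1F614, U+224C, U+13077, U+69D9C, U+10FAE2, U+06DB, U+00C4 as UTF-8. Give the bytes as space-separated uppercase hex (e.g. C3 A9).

F0 9F 98 94 E2 89 8C F0 93 81 B7 F1 A9 B6 9C F4 8F AB A2 DB 9B C3 84

U+1F614: 4-byte form → F0 9F 98 94.
U+224C: 3-byte form → E2 89 8C.
U+13077: 4-byte form → F0 93 81 B7.
U+69D9C: 4-byte form → F1 A9 B6 9C.
U+10FAE2: 4-byte form → F4 8F AB A2.
U+06DB: 2-byte form → DB 9B.
U+00C4: 2-byte form → C3 84.
Concatenated (23 bytes): F0 9F 98 94 E2 89 8C F0 93 81 B7 F1 A9 B6 9C F4 8F AB A2 DB 9B C3 84.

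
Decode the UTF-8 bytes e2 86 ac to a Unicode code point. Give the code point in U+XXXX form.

U+21AC

Leading byte 0xE2 = 11100010 matches 1110xxxx → 3-byte sequence.
Byte 1: 0xE2 = 11100010, payload 0010 (4 bits).
Byte 2: 0x86 = 10000110 (10xxxxxx ✓), payload 000110.
Byte 3: 0xAC = 10101100 (10xxxxxx ✓), payload 101100.
Concatenate: 0010000110101100 = 0x21AC (16 bits → U+21AC).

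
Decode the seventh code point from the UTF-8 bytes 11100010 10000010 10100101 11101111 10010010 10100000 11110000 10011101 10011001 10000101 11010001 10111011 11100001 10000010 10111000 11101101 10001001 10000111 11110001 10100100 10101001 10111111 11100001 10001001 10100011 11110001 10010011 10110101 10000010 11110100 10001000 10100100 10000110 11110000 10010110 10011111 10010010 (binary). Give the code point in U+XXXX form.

U+64A7F

Offset 0: leading byte 0xE2 = 11100010 → 3-byte char #1 = E2 82 A5.
Offset 3: leading byte 0xEF = 11101111 → 3-byte char #2 = EF 92 A0.
Offset 6: leading byte 0xF0 = 11110000 → 4-byte char #3 = F0 9D 99 85.
Offset 10: leading byte 0xD1 = 11010001 → 2-byte char #4 = D1 BB.
Offset 12: leading byte 0xE1 = 11100001 → 3-byte char #5 = E1 82 B8.
Offset 15: leading byte 0xED = 11101101 → 3-byte char #6 = ED 89 87.
Offset 18: leading byte 0xF1 = 11110001 → 4-byte char #7 = F1 A4 A9 BF.
Leading byte 0xF1 = 11110001 matches 11110xxx → 4-byte sequence.
Byte 1: 0xF1 = 11110001, payload 001 (3 bits).
Byte 2: 0xA4 = 10100100 (10xxxxxx ✓), payload 100100.
Byte 3: 0xA9 = 10101001 (10xxxxxx ✓), payload 101001.
Byte 4: 0xBF = 10111111 (10xxxxxx ✓), payload 111111.
Concatenate: 001100100101001111111 = 0x64A7F (21 bits → U+64A7F).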